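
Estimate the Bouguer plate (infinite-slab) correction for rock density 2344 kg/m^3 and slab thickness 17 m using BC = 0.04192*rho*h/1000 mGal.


BC = 0.04192 * rho * h / 1000
= 0.04192 * 2344 * 17 / 1000
= 1.6704 mGal

1.6704


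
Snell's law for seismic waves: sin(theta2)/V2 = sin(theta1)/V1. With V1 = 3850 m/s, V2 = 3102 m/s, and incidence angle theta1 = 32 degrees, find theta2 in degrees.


sin(theta1) = sin(32 deg) = 0.529919
sin(theta2) = V2/V1 * sin(theta1) = 3102/3850 * 0.529919 = 0.426964
theta2 = arcsin(0.426964) = 25.275 degrees

25.275


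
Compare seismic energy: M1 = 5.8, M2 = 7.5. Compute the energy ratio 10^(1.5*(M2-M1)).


M2 - M1 = 7.5 - 5.8 = 1.7
1.5 * 1.7 = 2.55
ratio = 10^2.55 = 354.81

354.81


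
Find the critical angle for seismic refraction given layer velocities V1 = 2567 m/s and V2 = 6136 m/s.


V1/V2 = 2567/6136 = 0.418351
theta_c = arcsin(0.418351) = 24.7305 degrees

24.7305


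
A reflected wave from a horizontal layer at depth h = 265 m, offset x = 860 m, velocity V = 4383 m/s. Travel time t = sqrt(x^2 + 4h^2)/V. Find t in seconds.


x^2 + 4h^2 = 860^2 + 4*265^2 = 739600 + 280900 = 1020500
sqrt(1020500) = 1010.198
t = 1010.198 / 4383 = 0.2305 s

0.2305


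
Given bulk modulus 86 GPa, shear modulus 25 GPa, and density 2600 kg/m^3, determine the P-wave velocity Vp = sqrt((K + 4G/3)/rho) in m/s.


First compute the effective modulus:
K + 4G/3 = 86e9 + 4*25e9/3 = 119333333333.33 Pa
Then divide by density:
119333333333.33 / 2600 = 45897435.8974 Pa/(kg/m^3)
Take the square root:
Vp = sqrt(45897435.8974) = 6774.76 m/s

6774.76


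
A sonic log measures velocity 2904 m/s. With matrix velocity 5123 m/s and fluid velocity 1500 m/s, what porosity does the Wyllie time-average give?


1/V - 1/Vm = 1/2904 - 1/5123 = 0.00014915
1/Vf - 1/Vm = 1/1500 - 1/5123 = 0.00047147
phi = 0.00014915 / 0.00047147 = 0.3164

0.3164


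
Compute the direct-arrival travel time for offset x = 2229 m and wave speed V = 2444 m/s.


t = x / V
= 2229 / 2444
= 0.912 s

0.912


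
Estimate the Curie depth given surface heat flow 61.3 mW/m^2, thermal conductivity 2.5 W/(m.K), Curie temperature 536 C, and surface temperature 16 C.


T_Curie - T_surf = 536 - 16 = 520 C
Convert q to W/m^2: 61.3 mW/m^2 = 0.0613 W/m^2
d = 520 * 2.5 / 0.0613 = 21207.18 m

21207.18


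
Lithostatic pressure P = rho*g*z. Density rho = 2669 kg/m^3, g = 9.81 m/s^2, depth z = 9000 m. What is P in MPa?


P = rho * g * z / 1e6
= 2669 * 9.81 * 9000 / 1e6
= 235646010.0 / 1e6
= 235.646 MPa

235.646


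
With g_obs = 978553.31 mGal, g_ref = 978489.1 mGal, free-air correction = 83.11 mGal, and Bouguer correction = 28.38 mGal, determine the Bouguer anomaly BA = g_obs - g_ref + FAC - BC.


BA = g_obs - g_ref + FAC - BC
= 978553.31 - 978489.1 + 83.11 - 28.38
= 118.94 mGal

118.94


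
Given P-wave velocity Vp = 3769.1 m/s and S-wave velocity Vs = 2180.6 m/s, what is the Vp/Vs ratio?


Vp/Vs = 3769.1 / 2180.6
= 1.7285

1.7285


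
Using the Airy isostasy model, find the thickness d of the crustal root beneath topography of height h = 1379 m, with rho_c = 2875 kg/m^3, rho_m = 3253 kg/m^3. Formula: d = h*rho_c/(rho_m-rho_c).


rho_m - rho_c = 3253 - 2875 = 378
d = 1379 * 2875 / 378
= 3964625 / 378
= 10488.43 m

10488.43


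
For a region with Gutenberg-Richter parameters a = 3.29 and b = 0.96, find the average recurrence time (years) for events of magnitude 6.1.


log10(N) = 3.29 - 0.96*6.1 = -2.566
N = 10^-2.566 = 0.002716
T = 1/N = 1/0.002716 = 368.129 years

368.129


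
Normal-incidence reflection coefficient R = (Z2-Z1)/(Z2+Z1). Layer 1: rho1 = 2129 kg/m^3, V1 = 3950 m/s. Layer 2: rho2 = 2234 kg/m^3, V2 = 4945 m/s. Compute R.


Z1 = 2129 * 3950 = 8409550
Z2 = 2234 * 4945 = 11047130
R = (11047130 - 8409550) / (11047130 + 8409550) = 2637580 / 19456680 = 0.1356

0.1356


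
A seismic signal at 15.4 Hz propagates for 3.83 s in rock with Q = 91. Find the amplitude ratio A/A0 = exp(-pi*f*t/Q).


pi*f*t/Q = pi*15.4*3.83/91 = 2.036235
A/A0 = exp(-2.036235) = 0.130519

0.130519


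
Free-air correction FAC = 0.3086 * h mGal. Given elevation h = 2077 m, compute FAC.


FAC = 0.3086 * h
= 0.3086 * 2077
= 640.9622 mGal

640.9622


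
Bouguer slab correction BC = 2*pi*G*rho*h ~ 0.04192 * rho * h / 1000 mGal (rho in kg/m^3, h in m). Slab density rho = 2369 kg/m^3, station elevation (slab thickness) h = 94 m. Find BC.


BC = 0.04192 * rho * h / 1000
= 0.04192 * 2369 * 94 / 1000
= 9.335 mGal

9.335


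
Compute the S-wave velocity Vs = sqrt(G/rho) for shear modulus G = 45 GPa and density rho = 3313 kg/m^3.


Convert G to Pa: G = 45e9 Pa
Compute G/rho = 45e9 / 3313 = 13582855.4181
Vs = sqrt(13582855.4181) = 3685.49 m/s

3685.49


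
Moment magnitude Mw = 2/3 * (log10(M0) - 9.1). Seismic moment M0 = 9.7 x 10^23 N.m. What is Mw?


log10(M0) = log10(9.7 x 10^23) = 23.9868
Mw = 2/3 * (23.9868 - 9.1)
= 2/3 * 14.8868
= 9.92

9.92


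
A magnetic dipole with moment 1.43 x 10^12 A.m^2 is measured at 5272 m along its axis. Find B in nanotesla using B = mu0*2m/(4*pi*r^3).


m = 1.43 x 10^12 = 1430000000000 A.m^2
2m = 2860000000000 A.m^2
r^3 = 5272^3 = 146529883648
B = (4pi*10^-7) * 2860000000000 / (4*pi * 146529883648) * 1e9
= 3593981.995707 / 1841348823999.7 * 1e9
= 1951.8203 nT

1951.8203


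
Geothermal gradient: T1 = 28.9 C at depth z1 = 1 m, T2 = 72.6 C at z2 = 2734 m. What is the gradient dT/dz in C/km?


dT = 72.6 - 28.9 = 43.7 C
dz = 2734 - 1 = 2733 m
gradient = dT/dz * 1000 = 43.7/2733 * 1000 = 15.9898 C/km

15.9898


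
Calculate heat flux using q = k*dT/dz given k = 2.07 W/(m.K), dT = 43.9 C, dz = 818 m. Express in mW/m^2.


q = k * dT / dz * 1000
= 2.07 * 43.9 / 818 * 1000
= 0.111092 * 1000
= 111.0917 mW/m^2

111.0917


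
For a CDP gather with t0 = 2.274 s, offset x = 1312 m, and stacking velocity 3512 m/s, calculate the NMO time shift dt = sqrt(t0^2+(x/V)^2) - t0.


x/Vnmo = 1312/3512 = 0.373576
(x/Vnmo)^2 = 0.139559
t0^2 = 5.171076
sqrt(5.171076 + 0.139559) = 2.304482
dt = 2.304482 - 2.274 = 0.030482

0.030482


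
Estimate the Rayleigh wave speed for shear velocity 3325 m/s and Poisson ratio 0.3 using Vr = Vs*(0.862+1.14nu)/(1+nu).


Numerator factor = 0.862 + 1.14*0.3 = 1.204
Denominator = 1 + 0.3 = 1.3
Vr = 3325 * 1.204 / 1.3 = 3079.46 m/s

3079.46


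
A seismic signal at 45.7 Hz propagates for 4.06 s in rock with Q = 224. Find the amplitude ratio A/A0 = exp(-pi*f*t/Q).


pi*f*t/Q = pi*45.7*4.06/224 = 2.60222
A/A0 = exp(-2.60222) = 0.074109

0.074109


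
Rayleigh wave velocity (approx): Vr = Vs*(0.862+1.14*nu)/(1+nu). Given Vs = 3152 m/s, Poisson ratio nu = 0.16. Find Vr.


Numerator factor = 0.862 + 1.14*0.16 = 1.0444
Denominator = 1 + 0.16 = 1.16
Vr = 3152 * 1.0444 / 1.16 = 2837.89 m/s

2837.89


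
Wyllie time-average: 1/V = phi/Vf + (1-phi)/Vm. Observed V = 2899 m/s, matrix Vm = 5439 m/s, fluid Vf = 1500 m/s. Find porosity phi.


1/V - 1/Vm = 1/2899 - 1/5439 = 0.00016109
1/Vf - 1/Vm = 1/1500 - 1/5439 = 0.00048281
phi = 0.00016109 / 0.00048281 = 0.3336

0.3336


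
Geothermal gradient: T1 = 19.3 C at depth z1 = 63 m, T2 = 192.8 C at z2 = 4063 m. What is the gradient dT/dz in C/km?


dT = 192.8 - 19.3 = 173.5 C
dz = 4063 - 63 = 4000 m
gradient = dT/dz * 1000 = 173.5/4000 * 1000 = 43.375 C/km

43.375


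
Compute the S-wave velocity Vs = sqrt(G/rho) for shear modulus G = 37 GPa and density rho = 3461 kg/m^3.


Convert G to Pa: G = 37e9 Pa
Compute G/rho = 37e9 / 3461 = 10690551.8636
Vs = sqrt(10690551.8636) = 3269.64 m/s

3269.64


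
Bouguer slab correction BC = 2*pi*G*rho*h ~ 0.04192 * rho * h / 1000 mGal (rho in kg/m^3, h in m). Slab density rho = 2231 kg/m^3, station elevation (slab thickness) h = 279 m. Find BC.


BC = 0.04192 * rho * h / 1000
= 0.04192 * 2231 * 279 / 1000
= 26.0931 mGal

26.0931


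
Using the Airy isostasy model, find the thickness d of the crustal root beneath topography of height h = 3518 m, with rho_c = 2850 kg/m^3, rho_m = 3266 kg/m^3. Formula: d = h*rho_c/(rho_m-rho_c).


rho_m - rho_c = 3266 - 2850 = 416
d = 3518 * 2850 / 416
= 10026300 / 416
= 24101.68 m

24101.68


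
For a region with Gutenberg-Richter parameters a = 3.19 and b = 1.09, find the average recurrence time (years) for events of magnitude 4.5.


log10(N) = 3.19 - 1.09*4.5 = -1.715
N = 10^-1.715 = 0.019275
T = 1/N = 1/0.019275 = 51.88 years

51.88


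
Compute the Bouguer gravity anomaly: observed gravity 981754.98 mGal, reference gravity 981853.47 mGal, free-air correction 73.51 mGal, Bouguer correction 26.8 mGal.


BA = g_obs - g_ref + FAC - BC
= 981754.98 - 981853.47 + 73.51 - 26.8
= -51.78 mGal

-51.78


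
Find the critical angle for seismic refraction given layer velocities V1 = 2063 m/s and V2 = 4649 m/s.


V1/V2 = 2063/4649 = 0.443751
theta_c = arcsin(0.443751) = 26.3435 degrees

26.3435


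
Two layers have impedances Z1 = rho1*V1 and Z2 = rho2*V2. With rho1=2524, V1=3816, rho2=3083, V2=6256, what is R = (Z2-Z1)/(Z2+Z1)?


Z1 = 2524 * 3816 = 9631584
Z2 = 3083 * 6256 = 19287248
R = (19287248 - 9631584) / (19287248 + 9631584) = 9655664 / 28918832 = 0.3339

0.3339


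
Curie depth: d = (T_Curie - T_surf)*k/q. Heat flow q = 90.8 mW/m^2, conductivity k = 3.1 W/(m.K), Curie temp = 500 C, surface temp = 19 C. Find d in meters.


T_Curie - T_surf = 500 - 19 = 481 C
Convert q to W/m^2: 90.8 mW/m^2 = 0.0908 W/m^2
d = 481 * 3.1 / 0.0908 = 16421.81 m

16421.81


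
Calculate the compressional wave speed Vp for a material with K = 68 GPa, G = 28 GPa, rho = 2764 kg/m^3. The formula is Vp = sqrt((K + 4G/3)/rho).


First compute the effective modulus:
K + 4G/3 = 68e9 + 4*28e9/3 = 105333333333.33 Pa
Then divide by density:
105333333333.33 / 2764 = 38109020.7429 Pa/(kg/m^3)
Take the square root:
Vp = sqrt(38109020.7429) = 6173.25 m/s

6173.25


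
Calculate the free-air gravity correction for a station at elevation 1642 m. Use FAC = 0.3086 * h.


FAC = 0.3086 * h
= 0.3086 * 1642
= 506.7212 mGal

506.7212


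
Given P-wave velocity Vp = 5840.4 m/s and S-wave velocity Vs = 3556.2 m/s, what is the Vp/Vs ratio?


Vp/Vs = 5840.4 / 3556.2
= 1.6423

1.6423


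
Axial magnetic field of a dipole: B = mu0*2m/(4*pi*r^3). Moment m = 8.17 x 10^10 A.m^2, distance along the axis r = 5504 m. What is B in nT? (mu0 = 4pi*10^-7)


m = 8.17 x 10^10 = 81700000000 A.m^2
2m = 163400000000 A.m^2
r^3 = 5504^3 = 166738264064
B = (4pi*10^-7) * 163400000000 / (4*pi * 166738264064) * 1e9
= 205334.495839 / 2095294821823.11 * 1e9
= 97.9979 nT

97.9979


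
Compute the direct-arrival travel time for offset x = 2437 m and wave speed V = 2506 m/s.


t = x / V
= 2437 / 2506
= 0.9725 s

0.9725


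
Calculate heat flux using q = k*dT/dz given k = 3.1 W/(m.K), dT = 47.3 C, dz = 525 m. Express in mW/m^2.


q = k * dT / dz * 1000
= 3.1 * 47.3 / 525 * 1000
= 0.279295 * 1000
= 279.2952 mW/m^2

279.2952


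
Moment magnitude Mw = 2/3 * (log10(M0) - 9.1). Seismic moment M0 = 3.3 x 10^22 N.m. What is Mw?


log10(M0) = log10(3.3 x 10^22) = 22.5185
Mw = 2/3 * (22.5185 - 9.1)
= 2/3 * 13.4185
= 8.95

8.95


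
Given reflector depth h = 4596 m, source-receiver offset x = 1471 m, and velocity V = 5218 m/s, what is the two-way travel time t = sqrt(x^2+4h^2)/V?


x^2 + 4h^2 = 1471^2 + 4*4596^2 = 2163841 + 84492864 = 86656705
sqrt(86656705) = 9308.9583
t = 9308.9583 / 5218 = 1.784 s

1.784


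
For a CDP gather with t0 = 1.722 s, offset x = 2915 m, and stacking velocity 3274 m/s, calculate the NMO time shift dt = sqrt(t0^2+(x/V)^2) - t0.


x/Vnmo = 2915/3274 = 0.890348
(x/Vnmo)^2 = 0.79272
t0^2 = 2.965284
sqrt(2.965284 + 0.79272) = 1.938557
dt = 1.938557 - 1.722 = 0.216557

0.216557


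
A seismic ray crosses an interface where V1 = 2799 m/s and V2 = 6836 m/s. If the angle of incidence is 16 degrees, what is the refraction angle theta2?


sin(theta1) = sin(16 deg) = 0.275637
sin(theta2) = V2/V1 * sin(theta1) = 6836/2799 * 0.275637 = 0.673189
theta2 = arcsin(0.673189) = 42.3137 degrees

42.3137


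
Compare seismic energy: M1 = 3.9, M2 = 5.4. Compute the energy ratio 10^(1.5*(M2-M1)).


M2 - M1 = 5.4 - 3.9 = 1.5
1.5 * 1.5 = 2.25
ratio = 10^2.25 = 177.83

177.83


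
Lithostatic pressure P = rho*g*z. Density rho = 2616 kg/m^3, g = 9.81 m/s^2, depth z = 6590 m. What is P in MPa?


P = rho * g * z / 1e6
= 2616 * 9.81 * 6590 / 1e6
= 169118906.4 / 1e6
= 169.1189 MPa

169.1189


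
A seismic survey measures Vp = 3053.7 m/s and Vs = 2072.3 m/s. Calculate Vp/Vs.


Vp/Vs = 3053.7 / 2072.3
= 1.4736

1.4736


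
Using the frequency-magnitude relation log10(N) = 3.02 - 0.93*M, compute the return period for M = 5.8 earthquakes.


log10(N) = 3.02 - 0.93*5.8 = -2.374
N = 10^-2.374 = 0.004227
T = 1/N = 1/0.004227 = 236.592 years

236.592


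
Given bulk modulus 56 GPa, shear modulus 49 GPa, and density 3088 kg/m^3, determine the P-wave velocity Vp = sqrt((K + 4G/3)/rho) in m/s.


First compute the effective modulus:
K + 4G/3 = 56e9 + 4*49e9/3 = 121333333333.33 Pa
Then divide by density:
121333333333.33 / 3088 = 39291882.5561 Pa/(kg/m^3)
Take the square root:
Vp = sqrt(39291882.5561) = 6268.32 m/s

6268.32


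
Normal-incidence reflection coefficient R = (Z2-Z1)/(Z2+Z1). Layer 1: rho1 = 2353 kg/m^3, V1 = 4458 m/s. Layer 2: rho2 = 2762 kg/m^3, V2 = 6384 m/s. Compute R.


Z1 = 2353 * 4458 = 10489674
Z2 = 2762 * 6384 = 17632608
R = (17632608 - 10489674) / (17632608 + 10489674) = 7142934 / 28122282 = 0.254

0.254


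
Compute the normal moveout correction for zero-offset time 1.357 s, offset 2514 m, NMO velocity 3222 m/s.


x/Vnmo = 2514/3222 = 0.780261
(x/Vnmo)^2 = 0.608807
t0^2 = 1.841449
sqrt(1.841449 + 0.608807) = 1.565329
dt = 1.565329 - 1.357 = 0.208329

0.208329


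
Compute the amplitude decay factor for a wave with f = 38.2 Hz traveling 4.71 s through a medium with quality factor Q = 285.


pi*f*t/Q = pi*38.2*4.71/285 = 1.983304
A/A0 = exp(-1.983304) = 0.137614

0.137614


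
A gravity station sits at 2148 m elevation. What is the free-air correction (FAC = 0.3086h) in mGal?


FAC = 0.3086 * h
= 0.3086 * 2148
= 662.8728 mGal

662.8728


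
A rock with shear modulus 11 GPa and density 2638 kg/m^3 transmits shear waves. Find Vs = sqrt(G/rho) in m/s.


Convert G to Pa: G = 11e9 Pa
Compute G/rho = 11e9 / 2638 = 4169825.6255
Vs = sqrt(4169825.6255) = 2042.02 m/s

2042.02


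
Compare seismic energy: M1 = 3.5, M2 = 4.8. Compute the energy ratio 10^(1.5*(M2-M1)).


M2 - M1 = 4.8 - 3.5 = 1.3
1.5 * 1.3 = 1.95
ratio = 10^1.95 = 89.13

89.13


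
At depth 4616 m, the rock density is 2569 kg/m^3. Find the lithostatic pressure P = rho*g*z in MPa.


P = rho * g * z / 1e6
= 2569 * 9.81 * 4616 / 1e6
= 116331924.24 / 1e6
= 116.3319 MPa

116.3319


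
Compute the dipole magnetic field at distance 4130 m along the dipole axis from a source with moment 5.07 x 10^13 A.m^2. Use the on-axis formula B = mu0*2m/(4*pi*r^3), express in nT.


m = 5.07 x 10^13 = 50700000000000 A.m^2
2m = 101400000000000 A.m^2
r^3 = 4130^3 = 70444997000
B = (4pi*10^-7) * 101400000000000 / (4*pi * 70444997000) * 1e9
= 127422998.029602 / 885237940229.42 * 1e9
= 143942.0886 nT

143942.0886


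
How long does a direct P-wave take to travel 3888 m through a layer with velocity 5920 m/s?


t = x / V
= 3888 / 5920
= 0.6568 s

0.6568


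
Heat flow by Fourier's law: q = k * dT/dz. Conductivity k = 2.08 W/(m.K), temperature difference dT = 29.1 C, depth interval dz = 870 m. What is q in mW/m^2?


q = k * dT / dz * 1000
= 2.08 * 29.1 / 870 * 1000
= 0.069572 * 1000
= 69.5724 mW/m^2

69.5724


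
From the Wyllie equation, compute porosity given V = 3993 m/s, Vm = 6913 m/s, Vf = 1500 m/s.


1/V - 1/Vm = 1/3993 - 1/6913 = 0.00010578
1/Vf - 1/Vm = 1/1500 - 1/6913 = 0.00052201
phi = 0.00010578 / 0.00052201 = 0.2026

0.2026


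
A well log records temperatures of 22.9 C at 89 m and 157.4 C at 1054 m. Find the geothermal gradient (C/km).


dT = 157.4 - 22.9 = 134.5 C
dz = 1054 - 89 = 965 m
gradient = dT/dz * 1000 = 134.5/965 * 1000 = 139.3782 C/km

139.3782


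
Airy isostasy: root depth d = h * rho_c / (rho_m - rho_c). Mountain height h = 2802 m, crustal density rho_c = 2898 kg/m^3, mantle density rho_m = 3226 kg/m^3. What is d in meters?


rho_m - rho_c = 3226 - 2898 = 328
d = 2802 * 2898 / 328
= 8120196 / 328
= 24756.7 m

24756.7


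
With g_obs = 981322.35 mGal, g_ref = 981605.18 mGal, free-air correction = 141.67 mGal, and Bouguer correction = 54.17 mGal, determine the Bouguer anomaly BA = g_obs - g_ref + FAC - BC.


BA = g_obs - g_ref + FAC - BC
= 981322.35 - 981605.18 + 141.67 - 54.17
= -195.33 mGal

-195.33


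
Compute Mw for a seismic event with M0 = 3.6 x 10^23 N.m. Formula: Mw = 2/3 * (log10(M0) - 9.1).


log10(M0) = log10(3.6 x 10^23) = 23.5563
Mw = 2/3 * (23.5563 - 9.1)
= 2/3 * 14.4563
= 9.64

9.64


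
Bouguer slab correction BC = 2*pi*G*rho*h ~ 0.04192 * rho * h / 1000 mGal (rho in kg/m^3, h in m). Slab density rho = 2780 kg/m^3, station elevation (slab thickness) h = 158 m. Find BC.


BC = 0.04192 * rho * h / 1000
= 0.04192 * 2780 * 158 / 1000
= 18.4129 mGal

18.4129


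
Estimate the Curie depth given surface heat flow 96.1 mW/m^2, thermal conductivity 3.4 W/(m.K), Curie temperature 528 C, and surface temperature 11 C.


T_Curie - T_surf = 528 - 11 = 517 C
Convert q to W/m^2: 96.1 mW/m^2 = 0.0961 W/m^2
d = 517 * 3.4 / 0.0961 = 18291.36 m

18291.36


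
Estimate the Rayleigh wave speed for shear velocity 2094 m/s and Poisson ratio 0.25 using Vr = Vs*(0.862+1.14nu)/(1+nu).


Numerator factor = 0.862 + 1.14*0.25 = 1.147
Denominator = 1 + 0.25 = 1.25
Vr = 2094 * 1.147 / 1.25 = 1921.45 m/s

1921.45


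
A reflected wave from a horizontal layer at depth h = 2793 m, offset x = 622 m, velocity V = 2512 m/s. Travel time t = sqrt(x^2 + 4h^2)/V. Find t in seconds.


x^2 + 4h^2 = 622^2 + 4*2793^2 = 386884 + 31203396 = 31590280
sqrt(31590280) = 5620.5231
t = 5620.5231 / 2512 = 2.2375 s

2.2375


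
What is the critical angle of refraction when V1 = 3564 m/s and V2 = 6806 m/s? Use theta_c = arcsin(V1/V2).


V1/V2 = 3564/6806 = 0.523656
theta_c = arcsin(0.523656) = 31.5778 degrees

31.5778


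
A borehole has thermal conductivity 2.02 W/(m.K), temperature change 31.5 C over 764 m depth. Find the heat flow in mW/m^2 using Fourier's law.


q = k * dT / dz * 1000
= 2.02 * 31.5 / 764 * 1000
= 0.083285 * 1000
= 83.2853 mW/m^2

83.2853


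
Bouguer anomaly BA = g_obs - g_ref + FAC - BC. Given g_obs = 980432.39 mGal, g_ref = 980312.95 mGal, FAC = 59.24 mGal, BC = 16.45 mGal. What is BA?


BA = g_obs - g_ref + FAC - BC
= 980432.39 - 980312.95 + 59.24 - 16.45
= 162.23 mGal

162.23


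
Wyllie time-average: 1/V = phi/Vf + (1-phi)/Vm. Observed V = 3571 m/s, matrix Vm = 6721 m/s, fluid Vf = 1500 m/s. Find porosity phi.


1/V - 1/Vm = 1/3571 - 1/6721 = 0.00013125
1/Vf - 1/Vm = 1/1500 - 1/6721 = 0.00051788
phi = 0.00013125 / 0.00051788 = 0.2534

0.2534


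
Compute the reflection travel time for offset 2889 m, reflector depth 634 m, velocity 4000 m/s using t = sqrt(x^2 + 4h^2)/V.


x^2 + 4h^2 = 2889^2 + 4*634^2 = 8346321 + 1607824 = 9954145
sqrt(9954145) = 3155.019
t = 3155.019 / 4000 = 0.7888 s

0.7888


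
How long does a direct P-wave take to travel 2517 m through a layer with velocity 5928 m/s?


t = x / V
= 2517 / 5928
= 0.4246 s

0.4246


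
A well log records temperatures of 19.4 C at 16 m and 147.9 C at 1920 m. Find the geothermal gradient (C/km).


dT = 147.9 - 19.4 = 128.5 C
dz = 1920 - 16 = 1904 m
gradient = dT/dz * 1000 = 128.5/1904 * 1000 = 67.4895 C/km

67.4895


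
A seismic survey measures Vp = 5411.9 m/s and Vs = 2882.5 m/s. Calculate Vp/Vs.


Vp/Vs = 5411.9 / 2882.5
= 1.8775

1.8775


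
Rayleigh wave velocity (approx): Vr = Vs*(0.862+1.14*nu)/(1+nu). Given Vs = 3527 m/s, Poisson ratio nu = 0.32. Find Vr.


Numerator factor = 0.862 + 1.14*0.32 = 1.2268
Denominator = 1 + 0.32 = 1.32
Vr = 3527 * 1.2268 / 1.32 = 3277.97 m/s

3277.97


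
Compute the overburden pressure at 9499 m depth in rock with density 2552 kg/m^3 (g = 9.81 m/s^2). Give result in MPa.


P = rho * g * z / 1e6
= 2552 * 9.81 * 9499 / 1e6
= 237808604.88 / 1e6
= 237.8086 MPa

237.8086


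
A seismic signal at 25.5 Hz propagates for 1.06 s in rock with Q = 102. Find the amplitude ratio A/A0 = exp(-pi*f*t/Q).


pi*f*t/Q = pi*25.5*1.06/102 = 0.832522
A/A0 = exp(-0.832522) = 0.434951

0.434951


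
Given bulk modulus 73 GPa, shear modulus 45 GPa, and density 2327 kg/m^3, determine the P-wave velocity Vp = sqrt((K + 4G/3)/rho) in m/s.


First compute the effective modulus:
K + 4G/3 = 73e9 + 4*45e9/3 = 133000000000.0 Pa
Then divide by density:
133000000000.0 / 2327 = 57155135.3674 Pa/(kg/m^3)
Take the square root:
Vp = sqrt(57155135.3674) = 7560.1 m/s

7560.1


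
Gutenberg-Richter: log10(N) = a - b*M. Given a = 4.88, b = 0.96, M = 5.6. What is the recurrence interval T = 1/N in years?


log10(N) = 4.88 - 0.96*5.6 = -0.496
N = 10^-0.496 = 0.319154
T = 1/N = 1/0.319154 = 3.1333 years

3.1333


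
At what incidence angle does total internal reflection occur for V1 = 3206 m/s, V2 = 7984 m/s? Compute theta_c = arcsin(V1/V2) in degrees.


V1/V2 = 3206/7984 = 0.401553
theta_c = arcsin(0.401553) = 23.6753 degrees

23.6753


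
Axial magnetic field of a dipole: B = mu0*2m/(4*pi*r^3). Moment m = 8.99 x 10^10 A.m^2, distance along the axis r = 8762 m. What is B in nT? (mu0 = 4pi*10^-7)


m = 8.99 x 10^10 = 89900000000 A.m^2
2m = 179800000000 A.m^2
r^3 = 8762^3 = 672681906728
B = (4pi*10^-7) * 179800000000 / (4*pi * 672681906728) * 1e9
= 225943.343646 / 8453170145517.84 * 1e9
= 26.7288 nT

26.7288


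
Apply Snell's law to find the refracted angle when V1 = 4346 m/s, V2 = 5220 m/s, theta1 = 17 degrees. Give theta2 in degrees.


sin(theta1) = sin(17 deg) = 0.292372
sin(theta2) = V2/V1 * sin(theta1) = 5220/4346 * 0.292372 = 0.351169
theta2 = arcsin(0.351169) = 20.5588 degrees

20.5588


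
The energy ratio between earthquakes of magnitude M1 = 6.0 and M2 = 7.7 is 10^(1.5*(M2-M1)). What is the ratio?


M2 - M1 = 7.7 - 6.0 = 1.7
1.5 * 1.7 = 2.55
ratio = 10^2.55 = 354.81

354.81


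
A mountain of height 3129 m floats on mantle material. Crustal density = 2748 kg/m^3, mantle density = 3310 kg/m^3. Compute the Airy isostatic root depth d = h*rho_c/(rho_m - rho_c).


rho_m - rho_c = 3310 - 2748 = 562
d = 3129 * 2748 / 562
= 8598492 / 562
= 15299.81 m

15299.81


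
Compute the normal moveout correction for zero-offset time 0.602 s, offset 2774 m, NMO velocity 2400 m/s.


x/Vnmo = 2774/2400 = 1.155833
(x/Vnmo)^2 = 1.335951
t0^2 = 0.362404
sqrt(0.362404 + 1.335951) = 1.303209
dt = 1.303209 - 0.602 = 0.701209

0.701209


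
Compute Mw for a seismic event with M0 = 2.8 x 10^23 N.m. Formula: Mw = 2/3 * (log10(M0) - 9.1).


log10(M0) = log10(2.8 x 10^23) = 23.4472
Mw = 2/3 * (23.4472 - 9.1)
= 2/3 * 14.3472
= 9.56

9.56


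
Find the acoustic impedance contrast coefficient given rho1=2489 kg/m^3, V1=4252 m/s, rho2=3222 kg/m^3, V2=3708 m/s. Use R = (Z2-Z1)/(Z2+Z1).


Z1 = 2489 * 4252 = 10583228
Z2 = 3222 * 3708 = 11947176
R = (11947176 - 10583228) / (11947176 + 10583228) = 1363948 / 22530404 = 0.0605

0.0605


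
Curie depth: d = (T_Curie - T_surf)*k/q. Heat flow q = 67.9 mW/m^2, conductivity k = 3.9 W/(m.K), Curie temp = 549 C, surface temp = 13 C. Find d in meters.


T_Curie - T_surf = 549 - 13 = 536 C
Convert q to W/m^2: 67.9 mW/m^2 = 0.0679 W/m^2
d = 536 * 3.9 / 0.0679 = 30786.45 m

30786.45


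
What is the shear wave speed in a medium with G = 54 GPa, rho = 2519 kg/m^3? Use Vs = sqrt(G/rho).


Convert G to Pa: G = 54e9 Pa
Compute G/rho = 54e9 / 2519 = 21437078.2056
Vs = sqrt(21437078.2056) = 4630.02 m/s

4630.02


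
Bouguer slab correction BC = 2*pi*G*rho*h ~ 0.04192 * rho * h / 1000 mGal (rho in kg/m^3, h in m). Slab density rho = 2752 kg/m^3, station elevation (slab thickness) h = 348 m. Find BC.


BC = 0.04192 * rho * h / 1000
= 0.04192 * 2752 * 348 / 1000
= 40.1466 mGal

40.1466


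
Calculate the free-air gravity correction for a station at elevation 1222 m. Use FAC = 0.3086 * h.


FAC = 0.3086 * h
= 0.3086 * 1222
= 377.1092 mGal

377.1092


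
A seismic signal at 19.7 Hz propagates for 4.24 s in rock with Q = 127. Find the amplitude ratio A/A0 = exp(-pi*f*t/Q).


pi*f*t/Q = pi*19.7*4.24/127 = 2.066228
A/A0 = exp(-2.066228) = 0.126663

0.126663


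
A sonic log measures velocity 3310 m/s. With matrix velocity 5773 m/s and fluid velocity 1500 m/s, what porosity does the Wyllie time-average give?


1/V - 1/Vm = 1/3310 - 1/5773 = 0.00012889
1/Vf - 1/Vm = 1/1500 - 1/5773 = 0.00049345
phi = 0.00012889 / 0.00049345 = 0.2612

0.2612


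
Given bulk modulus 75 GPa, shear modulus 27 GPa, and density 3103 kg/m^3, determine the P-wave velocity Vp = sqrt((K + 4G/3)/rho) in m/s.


First compute the effective modulus:
K + 4G/3 = 75e9 + 4*27e9/3 = 111000000000.0 Pa
Then divide by density:
111000000000.0 / 3103 = 35771833.7093 Pa/(kg/m^3)
Take the square root:
Vp = sqrt(35771833.7093) = 5980.96 m/s

5980.96


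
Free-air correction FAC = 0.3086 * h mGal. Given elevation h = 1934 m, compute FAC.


FAC = 0.3086 * h
= 0.3086 * 1934
= 596.8324 mGal

596.8324


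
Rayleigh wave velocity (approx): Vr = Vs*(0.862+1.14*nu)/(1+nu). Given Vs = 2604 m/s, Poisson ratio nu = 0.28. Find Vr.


Numerator factor = 0.862 + 1.14*0.28 = 1.1812
Denominator = 1 + 0.28 = 1.28
Vr = 2604 * 1.1812 / 1.28 = 2403.0 m/s

2403.0


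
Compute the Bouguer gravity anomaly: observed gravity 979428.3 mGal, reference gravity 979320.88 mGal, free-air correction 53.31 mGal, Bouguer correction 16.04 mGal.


BA = g_obs - g_ref + FAC - BC
= 979428.3 - 979320.88 + 53.31 - 16.04
= 144.69 mGal

144.69


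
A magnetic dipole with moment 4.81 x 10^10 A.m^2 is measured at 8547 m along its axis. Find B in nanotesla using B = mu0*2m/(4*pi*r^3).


m = 4.81 x 10^10 = 48100000000 A.m^2
2m = 96200000000 A.m^2
r^3 = 8547^3 = 624368683323
B = (4pi*10^-7) * 96200000000 / (4*pi * 624368683323) * 1e9
= 120888.48531 / 7846048274636.28 * 1e9
= 15.4076 nT

15.4076


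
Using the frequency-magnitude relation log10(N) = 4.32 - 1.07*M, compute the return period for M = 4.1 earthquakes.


log10(N) = 4.32 - 1.07*4.1 = -0.067
N = 10^-0.067 = 0.857038
T = 1/N = 1/0.857038 = 1.1668 years

1.1668


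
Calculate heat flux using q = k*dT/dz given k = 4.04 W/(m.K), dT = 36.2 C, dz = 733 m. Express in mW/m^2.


q = k * dT / dz * 1000
= 4.04 * 36.2 / 733 * 1000
= 0.19952 * 1000
= 199.5198 mW/m^2

199.5198


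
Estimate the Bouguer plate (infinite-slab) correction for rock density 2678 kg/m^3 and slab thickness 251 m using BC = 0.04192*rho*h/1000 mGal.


BC = 0.04192 * rho * h / 1000
= 0.04192 * 2678 * 251 / 1000
= 28.1777 mGal

28.1777


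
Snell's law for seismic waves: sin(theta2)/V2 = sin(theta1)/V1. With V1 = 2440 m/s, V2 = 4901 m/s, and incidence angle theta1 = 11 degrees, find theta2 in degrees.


sin(theta1) = sin(11 deg) = 0.190809
sin(theta2) = V2/V1 * sin(theta1) = 4901/2440 * 0.190809 = 0.38326
theta2 = arcsin(0.38326) = 22.5358 degrees

22.5358


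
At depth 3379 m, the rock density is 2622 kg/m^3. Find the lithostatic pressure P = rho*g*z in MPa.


P = rho * g * z / 1e6
= 2622 * 9.81 * 3379 / 1e6
= 86914029.78 / 1e6
= 86.914 MPa

86.914


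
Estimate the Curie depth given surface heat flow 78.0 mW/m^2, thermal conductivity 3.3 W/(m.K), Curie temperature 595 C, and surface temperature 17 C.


T_Curie - T_surf = 595 - 17 = 578 C
Convert q to W/m^2: 78.0 mW/m^2 = 0.078 W/m^2
d = 578 * 3.3 / 0.078 = 24453.85 m

24453.85


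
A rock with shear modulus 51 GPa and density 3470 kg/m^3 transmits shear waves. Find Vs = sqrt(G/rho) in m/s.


Convert G to Pa: G = 51e9 Pa
Compute G/rho = 51e9 / 3470 = 14697406.3401
Vs = sqrt(14697406.3401) = 3833.72 m/s

3833.72


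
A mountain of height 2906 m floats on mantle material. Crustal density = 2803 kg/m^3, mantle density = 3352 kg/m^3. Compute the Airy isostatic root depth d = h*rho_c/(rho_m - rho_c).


rho_m - rho_c = 3352 - 2803 = 549
d = 2906 * 2803 / 549
= 8145518 / 549
= 14837.01 m

14837.01


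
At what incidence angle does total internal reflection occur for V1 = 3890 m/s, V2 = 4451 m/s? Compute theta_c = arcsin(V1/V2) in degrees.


V1/V2 = 3890/4451 = 0.873961
theta_c = arcsin(0.873961) = 60.9222 degrees

60.9222


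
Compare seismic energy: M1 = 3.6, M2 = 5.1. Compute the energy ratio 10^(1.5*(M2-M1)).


M2 - M1 = 5.1 - 3.6 = 1.5
1.5 * 1.5 = 2.25
ratio = 10^2.25 = 177.83

177.83


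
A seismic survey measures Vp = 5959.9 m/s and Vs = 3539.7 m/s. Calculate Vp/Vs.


Vp/Vs = 5959.9 / 3539.7
= 1.6837

1.6837


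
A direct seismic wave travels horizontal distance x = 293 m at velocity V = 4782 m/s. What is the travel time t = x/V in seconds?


t = x / V
= 293 / 4782
= 0.0613 s

0.0613


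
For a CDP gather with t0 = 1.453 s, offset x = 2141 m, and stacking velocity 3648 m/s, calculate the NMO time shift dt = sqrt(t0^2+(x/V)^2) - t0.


x/Vnmo = 2141/3648 = 0.586897
(x/Vnmo)^2 = 0.344448
t0^2 = 2.111209
sqrt(2.111209 + 0.344448) = 1.567054
dt = 1.567054 - 1.453 = 0.114054

0.114054


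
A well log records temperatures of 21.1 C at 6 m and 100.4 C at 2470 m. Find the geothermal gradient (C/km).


dT = 100.4 - 21.1 = 79.3 C
dz = 2470 - 6 = 2464 m
gradient = dT/dz * 1000 = 79.3/2464 * 1000 = 32.1834 C/km

32.1834


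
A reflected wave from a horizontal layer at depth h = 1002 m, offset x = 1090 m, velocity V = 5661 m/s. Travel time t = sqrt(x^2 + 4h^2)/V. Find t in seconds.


x^2 + 4h^2 = 1090^2 + 4*1002^2 = 1188100 + 4016016 = 5204116
sqrt(5204116) = 2281.2532
t = 2281.2532 / 5661 = 0.403 s

0.403


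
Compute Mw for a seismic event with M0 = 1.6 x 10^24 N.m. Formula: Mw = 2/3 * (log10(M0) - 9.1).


log10(M0) = log10(1.6 x 10^24) = 24.2041
Mw = 2/3 * (24.2041 - 9.1)
= 2/3 * 15.1041
= 10.07

10.07


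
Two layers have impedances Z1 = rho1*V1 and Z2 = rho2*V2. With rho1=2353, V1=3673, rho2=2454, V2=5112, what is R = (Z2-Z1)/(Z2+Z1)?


Z1 = 2353 * 3673 = 8642569
Z2 = 2454 * 5112 = 12544848
R = (12544848 - 8642569) / (12544848 + 8642569) = 3902279 / 21187417 = 0.1842

0.1842


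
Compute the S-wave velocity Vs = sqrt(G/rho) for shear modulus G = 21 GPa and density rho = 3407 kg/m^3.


Convert G to Pa: G = 21e9 Pa
Compute G/rho = 21e9 / 3407 = 6163780.452
Vs = sqrt(6163780.452) = 2482.7 m/s

2482.7


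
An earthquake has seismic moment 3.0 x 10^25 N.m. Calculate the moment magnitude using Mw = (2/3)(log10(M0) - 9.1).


log10(M0) = log10(3.0 x 10^25) = 25.4771
Mw = 2/3 * (25.4771 - 9.1)
= 2/3 * 16.3771
= 10.92

10.92


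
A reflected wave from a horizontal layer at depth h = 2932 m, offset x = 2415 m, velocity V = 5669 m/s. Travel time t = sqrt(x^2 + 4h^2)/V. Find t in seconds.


x^2 + 4h^2 = 2415^2 + 4*2932^2 = 5832225 + 34386496 = 40218721
sqrt(40218721) = 6341.8232
t = 6341.8232 / 5669 = 1.1187 s

1.1187


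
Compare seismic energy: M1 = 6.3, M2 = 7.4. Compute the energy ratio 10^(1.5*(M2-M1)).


M2 - M1 = 7.4 - 6.3 = 1.1
1.5 * 1.1 = 1.65
ratio = 10^1.65 = 44.67

44.67


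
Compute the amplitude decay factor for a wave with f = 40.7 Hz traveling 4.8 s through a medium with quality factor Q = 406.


pi*f*t/Q = pi*40.7*4.8/406 = 1.511679
A/A0 = exp(-1.511679) = 0.220539

0.220539


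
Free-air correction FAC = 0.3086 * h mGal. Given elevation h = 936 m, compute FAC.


FAC = 0.3086 * h
= 0.3086 * 936
= 288.8496 mGal

288.8496


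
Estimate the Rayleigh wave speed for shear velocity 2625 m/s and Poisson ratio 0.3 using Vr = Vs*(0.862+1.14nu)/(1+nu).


Numerator factor = 0.862 + 1.14*0.3 = 1.204
Denominator = 1 + 0.3 = 1.3
Vr = 2625 * 1.204 / 1.3 = 2431.15 m/s

2431.15


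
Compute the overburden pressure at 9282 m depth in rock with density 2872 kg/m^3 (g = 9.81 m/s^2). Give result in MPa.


P = rho * g * z / 1e6
= 2872 * 9.81 * 9282 / 1e6
= 261514038.24 / 1e6
= 261.514 MPa

261.514


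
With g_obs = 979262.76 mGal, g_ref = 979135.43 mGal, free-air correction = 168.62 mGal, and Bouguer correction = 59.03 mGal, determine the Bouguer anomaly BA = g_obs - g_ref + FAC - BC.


BA = g_obs - g_ref + FAC - BC
= 979262.76 - 979135.43 + 168.62 - 59.03
= 236.92 mGal

236.92


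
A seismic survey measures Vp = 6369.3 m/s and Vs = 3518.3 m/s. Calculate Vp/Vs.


Vp/Vs = 6369.3 / 3518.3
= 1.8103

1.8103


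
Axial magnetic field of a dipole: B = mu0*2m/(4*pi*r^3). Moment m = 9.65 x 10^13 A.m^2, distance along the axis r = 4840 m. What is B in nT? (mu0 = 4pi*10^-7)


m = 9.65 x 10^13 = 96500000000000 A.m^2
2m = 193000000000000 A.m^2
r^3 = 4840^3 = 113379904000
B = (4pi*10^-7) * 193000000000000 / (4*pi * 113379904000) * 1e9
= 242530952.857132 / 1424773893884.46 * 1e9
= 170224.1695 nT

170224.1695


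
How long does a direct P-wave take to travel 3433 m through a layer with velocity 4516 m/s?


t = x / V
= 3433 / 4516
= 0.7602 s

0.7602


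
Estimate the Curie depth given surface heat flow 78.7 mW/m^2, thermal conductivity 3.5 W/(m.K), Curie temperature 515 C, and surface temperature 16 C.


T_Curie - T_surf = 515 - 16 = 499 C
Convert q to W/m^2: 78.7 mW/m^2 = 0.0787 W/m^2
d = 499 * 3.5 / 0.0787 = 22191.87 m

22191.87


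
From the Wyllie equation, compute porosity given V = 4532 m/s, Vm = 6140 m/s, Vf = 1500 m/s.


1/V - 1/Vm = 1/4532 - 1/6140 = 5.779e-05
1/Vf - 1/Vm = 1/1500 - 1/6140 = 0.0005038
phi = 5.779e-05 / 0.0005038 = 0.1147

0.1147


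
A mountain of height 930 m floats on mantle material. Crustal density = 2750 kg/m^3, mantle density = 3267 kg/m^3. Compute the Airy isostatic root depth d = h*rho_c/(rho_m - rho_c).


rho_m - rho_c = 3267 - 2750 = 517
d = 930 * 2750 / 517
= 2557500 / 517
= 4946.81 m

4946.81


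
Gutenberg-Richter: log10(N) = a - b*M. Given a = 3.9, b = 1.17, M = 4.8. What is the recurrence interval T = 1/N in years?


log10(N) = 3.9 - 1.17*4.8 = -1.716
N = 10^-1.716 = 0.019231
T = 1/N = 1/0.019231 = 51.9996 years

51.9996


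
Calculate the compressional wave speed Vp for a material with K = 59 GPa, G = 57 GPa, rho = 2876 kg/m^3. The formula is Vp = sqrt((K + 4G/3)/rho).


First compute the effective modulus:
K + 4G/3 = 59e9 + 4*57e9/3 = 135000000000.0 Pa
Then divide by density:
135000000000.0 / 2876 = 46940194.7149 Pa/(kg/m^3)
Take the square root:
Vp = sqrt(46940194.7149) = 6851.29 m/s

6851.29


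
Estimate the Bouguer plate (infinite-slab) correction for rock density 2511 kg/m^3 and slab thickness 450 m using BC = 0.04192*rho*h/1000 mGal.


BC = 0.04192 * rho * h / 1000
= 0.04192 * 2511 * 450 / 1000
= 47.3675 mGal

47.3675


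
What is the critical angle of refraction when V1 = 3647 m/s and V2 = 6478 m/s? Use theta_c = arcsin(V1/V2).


V1/V2 = 3647/6478 = 0.562982
theta_c = arcsin(0.562982) = 34.2623 degrees

34.2623


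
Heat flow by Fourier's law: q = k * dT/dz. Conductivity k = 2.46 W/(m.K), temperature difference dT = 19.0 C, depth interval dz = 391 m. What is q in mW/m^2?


q = k * dT / dz * 1000
= 2.46 * 19.0 / 391 * 1000
= 0.11954 * 1000
= 119.5396 mW/m^2

119.5396


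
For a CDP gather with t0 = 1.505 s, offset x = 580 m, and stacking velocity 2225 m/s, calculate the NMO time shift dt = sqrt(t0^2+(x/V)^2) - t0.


x/Vnmo = 580/2225 = 0.260674
(x/Vnmo)^2 = 0.067951
t0^2 = 2.265025
sqrt(2.265025 + 0.067951) = 1.527408
dt = 1.527408 - 1.505 = 0.022408

0.022408


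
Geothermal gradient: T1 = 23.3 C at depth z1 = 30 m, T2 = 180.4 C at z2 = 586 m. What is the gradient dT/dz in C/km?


dT = 180.4 - 23.3 = 157.1 C
dz = 586 - 30 = 556 m
gradient = dT/dz * 1000 = 157.1/556 * 1000 = 282.554 C/km

282.554


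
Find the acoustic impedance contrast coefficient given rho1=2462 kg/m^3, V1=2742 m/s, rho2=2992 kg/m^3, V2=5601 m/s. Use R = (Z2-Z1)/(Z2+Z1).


Z1 = 2462 * 2742 = 6750804
Z2 = 2992 * 5601 = 16758192
R = (16758192 - 6750804) / (16758192 + 6750804) = 10007388 / 23508996 = 0.4257

0.4257


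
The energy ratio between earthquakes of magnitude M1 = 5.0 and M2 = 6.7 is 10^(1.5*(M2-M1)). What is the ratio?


M2 - M1 = 6.7 - 5.0 = 1.7
1.5 * 1.7 = 2.55
ratio = 10^2.55 = 354.81

354.81


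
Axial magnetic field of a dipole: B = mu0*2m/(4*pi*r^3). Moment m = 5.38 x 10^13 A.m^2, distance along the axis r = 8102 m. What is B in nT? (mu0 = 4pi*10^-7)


m = 5.38 x 10^13 = 53800000000000 A.m^2
2m = 107600000000000 A.m^2
r^3 = 8102^3 = 531834757208
B = (4pi*10^-7) * 107600000000000 / (4*pi * 531834757208) * 1e9
= 135214147.810505 / 6683232664673.46 * 1e9
= 20231.8481 nT

20231.8481


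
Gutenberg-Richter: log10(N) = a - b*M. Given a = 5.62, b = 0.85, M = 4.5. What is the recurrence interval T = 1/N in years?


log10(N) = 5.62 - 0.85*4.5 = 1.795
N = 10^1.795 = 62.373484
T = 1/N = 1/62.373484 = 0.016 years

0.016


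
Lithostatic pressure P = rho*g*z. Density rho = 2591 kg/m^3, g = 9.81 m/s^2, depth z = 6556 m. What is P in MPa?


P = rho * g * z / 1e6
= 2591 * 9.81 * 6556 / 1e6
= 166638506.76 / 1e6
= 166.6385 MPa

166.6385


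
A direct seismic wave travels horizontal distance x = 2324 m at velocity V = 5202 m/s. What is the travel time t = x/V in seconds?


t = x / V
= 2324 / 5202
= 0.4468 s

0.4468


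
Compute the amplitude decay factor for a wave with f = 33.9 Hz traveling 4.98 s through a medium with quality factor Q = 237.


pi*f*t/Q = pi*33.9*4.98/237 = 2.237848
A/A0 = exp(-2.237848) = 0.106688

0.106688


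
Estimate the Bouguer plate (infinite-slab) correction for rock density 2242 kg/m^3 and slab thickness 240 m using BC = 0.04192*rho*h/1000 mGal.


BC = 0.04192 * rho * h / 1000
= 0.04192 * 2242 * 240 / 1000
= 22.5563 mGal

22.5563


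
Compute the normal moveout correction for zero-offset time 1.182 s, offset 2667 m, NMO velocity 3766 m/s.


x/Vnmo = 2667/3766 = 0.708178
(x/Vnmo)^2 = 0.501517
t0^2 = 1.397124
sqrt(1.397124 + 0.501517) = 1.377912
dt = 1.377912 - 1.182 = 0.195912

0.195912


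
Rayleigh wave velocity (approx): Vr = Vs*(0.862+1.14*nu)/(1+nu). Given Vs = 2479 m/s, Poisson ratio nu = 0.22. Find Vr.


Numerator factor = 0.862 + 1.14*0.22 = 1.1128
Denominator = 1 + 0.22 = 1.22
Vr = 2479 * 1.1128 / 1.22 = 2261.17 m/s

2261.17


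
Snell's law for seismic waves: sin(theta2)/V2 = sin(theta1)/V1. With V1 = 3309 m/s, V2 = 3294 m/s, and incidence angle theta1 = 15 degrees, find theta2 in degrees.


sin(theta1) = sin(15 deg) = 0.258819
sin(theta2) = V2/V1 * sin(theta1) = 3294/3309 * 0.258819 = 0.257646
theta2 = arcsin(0.257646) = 14.9304 degrees

14.9304


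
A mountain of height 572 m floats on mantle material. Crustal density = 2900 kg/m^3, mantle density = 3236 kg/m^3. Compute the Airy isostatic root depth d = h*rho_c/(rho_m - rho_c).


rho_m - rho_c = 3236 - 2900 = 336
d = 572 * 2900 / 336
= 1658800 / 336
= 4936.9 m

4936.9


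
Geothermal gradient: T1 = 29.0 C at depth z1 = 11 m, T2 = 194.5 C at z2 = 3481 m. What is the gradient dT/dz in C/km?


dT = 194.5 - 29.0 = 165.5 C
dz = 3481 - 11 = 3470 m
gradient = dT/dz * 1000 = 165.5/3470 * 1000 = 47.6945 C/km

47.6945


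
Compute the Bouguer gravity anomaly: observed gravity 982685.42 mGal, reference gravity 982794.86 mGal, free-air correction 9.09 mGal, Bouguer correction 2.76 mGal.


BA = g_obs - g_ref + FAC - BC
= 982685.42 - 982794.86 + 9.09 - 2.76
= -103.11 mGal

-103.11


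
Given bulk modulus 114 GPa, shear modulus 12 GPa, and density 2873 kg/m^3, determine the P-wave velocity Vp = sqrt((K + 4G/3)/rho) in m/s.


First compute the effective modulus:
K + 4G/3 = 114e9 + 4*12e9/3 = 130000000000.0 Pa
Then divide by density:
130000000000.0 / 2873 = 45248868.7783 Pa/(kg/m^3)
Take the square root:
Vp = sqrt(45248868.7783) = 6726.73 m/s

6726.73
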